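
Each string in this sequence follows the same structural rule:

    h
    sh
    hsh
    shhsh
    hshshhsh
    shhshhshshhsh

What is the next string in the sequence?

hshshhshshhshhshshhsh

From term 3 onward, concatenate the second-to-last term with the last: h·sh = hsh, sh·hsh = shhsh, …
The next term joins hshshhsh and shhshhshshhsh.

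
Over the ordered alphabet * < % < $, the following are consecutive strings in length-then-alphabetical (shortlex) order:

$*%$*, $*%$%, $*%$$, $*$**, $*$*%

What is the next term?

$*$*$

Treat $*$*% as a base-3 numeral over the given alphabet and add one, carrying through any trailing $'s.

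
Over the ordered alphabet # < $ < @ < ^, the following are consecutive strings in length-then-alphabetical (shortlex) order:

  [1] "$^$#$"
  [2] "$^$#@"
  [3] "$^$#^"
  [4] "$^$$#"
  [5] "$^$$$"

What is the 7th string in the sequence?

$^$$^

Continuing the enumeration 2 steps past $^$$$: $^$$$ → $^$$@ → (answer).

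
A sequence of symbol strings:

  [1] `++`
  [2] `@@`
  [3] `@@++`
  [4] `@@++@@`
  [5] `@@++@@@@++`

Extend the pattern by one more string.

This is a Fibonacci-style word recurrence s(k) = s(k−1)·s(k−2): e.g. @@·++ = @@++.
Continuing: @@++@@@@++ · @@++@@ gives term 6.

@@++@@@@++@@++@@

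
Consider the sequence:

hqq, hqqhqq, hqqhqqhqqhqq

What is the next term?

Each string is two copies of the previous one concatenated.
So the next term is two copies of hqqhqqhqqhqq.

hqqhqqhqqhqqhqqhqqhqqhqq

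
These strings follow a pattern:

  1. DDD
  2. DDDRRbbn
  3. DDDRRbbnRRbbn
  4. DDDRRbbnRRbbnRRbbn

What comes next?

The strings grow by a fixed suffix RRbbn each time.
One more step from DDDRRbbnRRbbnRRbbn gives the answer.

DDDRRbbnRRbbnRRbbnRRbbn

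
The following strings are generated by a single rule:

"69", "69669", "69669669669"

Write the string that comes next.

s(k+1) = s(k)·6·s(k) — each term doubles the last with '6' between the halves.
So the next term is two copies of 69669669669 with '6' between the halves.

69669669669669669669669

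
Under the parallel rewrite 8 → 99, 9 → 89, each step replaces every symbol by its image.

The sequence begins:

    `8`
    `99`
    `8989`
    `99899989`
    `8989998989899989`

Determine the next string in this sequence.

99899989898999899989998989899989

Replace each of the 16 characters of 8989998989899989 in place — 99 89 99 89 89 89 99 89 99 89 99 89 89 89 99 89 — and concatenate.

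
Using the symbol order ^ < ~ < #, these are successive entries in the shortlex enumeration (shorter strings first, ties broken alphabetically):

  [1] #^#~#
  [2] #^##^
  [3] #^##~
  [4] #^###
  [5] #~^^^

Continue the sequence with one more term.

#~^^~

Find the rightmost character of #~^^^ below #, bump it to the next letter, and reset everything to its right to ^.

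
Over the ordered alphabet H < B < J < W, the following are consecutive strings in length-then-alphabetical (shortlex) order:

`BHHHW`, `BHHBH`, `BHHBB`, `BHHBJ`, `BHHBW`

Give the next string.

BHHJH

The successor of BHHBW increments the rightmost position that isn't already W and resets every position after it to H.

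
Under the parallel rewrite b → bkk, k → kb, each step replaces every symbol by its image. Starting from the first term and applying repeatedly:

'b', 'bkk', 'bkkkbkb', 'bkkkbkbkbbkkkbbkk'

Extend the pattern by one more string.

Rewriting the 17 symbols of bkkkbkbkbbkkkbbkk one by one yields bkk kb kb kb bkk kb bkk kb bkk bkk kb kb kb bkk bkk kb kb; concatenated:

bkkkbkbkbbkkkbbkkkbbkkbkkkbkbkbbkkbkkkbkb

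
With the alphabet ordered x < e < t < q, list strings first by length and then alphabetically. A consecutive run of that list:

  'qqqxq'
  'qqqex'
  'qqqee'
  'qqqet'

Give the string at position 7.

Stepping forward 3 times from qqqet: qqqet → qqqeq → qqqtx, then the target.

qqqte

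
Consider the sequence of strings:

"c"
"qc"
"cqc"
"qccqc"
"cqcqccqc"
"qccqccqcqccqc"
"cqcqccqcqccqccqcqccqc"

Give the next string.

qccqccqcqccqccqcqccqcqccqccqcqccqc

This is a Fibonacci-style word recurrence s(k) = s(k−2)·s(k−1): e.g. c·qc = cqc.
Continuing: qccqccqcqccqc · cqcqccqcqccqccqcqccqc gives term 8.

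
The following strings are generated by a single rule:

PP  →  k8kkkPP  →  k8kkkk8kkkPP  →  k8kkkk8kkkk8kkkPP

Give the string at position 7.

k8kkkk8kkkk8kkkk8kkkk8kkkk8kkkPP

Every step adds k8kkk at the front: s(k+1) = k8kkk·s(k).
From k8kkkk8kkkk8kkkPP, 3 further steps: k8kkkk8kkkk8kkkPP → k8kkkk8kkkk8kkkk8kkkPP → k8kkkk8kkkk8kkkk8kkkk8kkkPP → (answer).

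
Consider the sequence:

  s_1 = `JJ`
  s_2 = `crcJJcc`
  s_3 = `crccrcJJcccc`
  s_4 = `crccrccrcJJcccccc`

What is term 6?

crccrccrccrccrcJJcccccccccc

s(k+1) = crc·s(k)·cc, so each term gains crc as a prefix and cc as a suffix.
From crccrccrcJJcccccc, 2 further steps: crccrccrcJJcccccc → crccrccrccrcJJcccccccc → (answer).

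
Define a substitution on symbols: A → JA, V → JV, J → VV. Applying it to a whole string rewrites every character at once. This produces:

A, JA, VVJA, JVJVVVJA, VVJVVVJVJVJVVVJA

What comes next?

JVJVVVJVJVJVVVJVVVJVVVJVJVJVVVJA

Applying the rule to each of the 16 symbols of VVJVVVJVJVJVVVJA gives the pieces JV JV VV JV JV JV VV JV VV JV VV JV JV JV VV JA, which concatenate to the answer.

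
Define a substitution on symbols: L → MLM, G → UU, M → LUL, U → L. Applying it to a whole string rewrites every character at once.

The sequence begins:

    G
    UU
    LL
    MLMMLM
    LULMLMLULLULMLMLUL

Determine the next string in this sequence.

Replace each of the 18 characters of LULMLMLULLULMLMLUL in place — MLM L MLM LUL MLM LUL MLM L MLM MLM L MLM LUL MLM LUL MLM L MLM — and concatenate.

MLMLMLMLULMLMLULMLMLMLMMLMLMLMLULMLMLULMLMLMLM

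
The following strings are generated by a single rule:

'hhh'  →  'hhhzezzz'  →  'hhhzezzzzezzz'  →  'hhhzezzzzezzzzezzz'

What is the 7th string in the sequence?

The strings grow by a fixed suffix zezzz each time.
From hhhzezzzzezzzzezzz, 3 further steps: hhhzezzzzezzzzezzz → hhhzezzzzezzzzezzzzezzz → hhhzezzzzezzzzezzzzezzzzezzz → (answer).

hhhzezzzzezzzzezzzzezzzzezzzzezzz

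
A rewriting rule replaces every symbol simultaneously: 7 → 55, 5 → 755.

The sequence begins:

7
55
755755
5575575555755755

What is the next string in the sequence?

Rewriting the 16 symbols of 5575575555755755 one by one yields 755 755 55 755 755 55 755 755 755 755 55 755 755 55 755 755; concatenated:

75575555755755557557557557555575575555755755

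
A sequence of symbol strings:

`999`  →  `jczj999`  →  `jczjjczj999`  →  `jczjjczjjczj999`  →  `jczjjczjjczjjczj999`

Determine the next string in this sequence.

Every step adds jczj at the front: s(k+1) = jczj·s(k).
One more step from jczjjczjjczjjczj999 gives the answer.

jczjjczjjczjjczjjczj999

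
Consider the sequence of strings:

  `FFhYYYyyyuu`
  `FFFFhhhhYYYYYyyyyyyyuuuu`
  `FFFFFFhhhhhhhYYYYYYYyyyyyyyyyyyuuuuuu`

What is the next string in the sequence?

Reading off run lengths: F runs 2, 4, 6; h runs 1, 4, 7; Y runs 3, 5, 7; y runs 3, 7, 11; u runs 2, 4, 6 — each is linear in n (n = 1, 2, …).
For the next term, n = 4, so the run lengths are 8, 10, 9, 15, 8.

FFFFFFFFhhhhhhhhhhYYYYYYYYYyyyyyyyyyyyyyyyuuuuuuuu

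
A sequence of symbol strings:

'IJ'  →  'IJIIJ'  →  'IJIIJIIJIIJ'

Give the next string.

Every step duplicates the string with 'I' between the halves.
So the next term is two copies of IJIIJIIJIIJ with 'I' between the halves.

IJIIJIIJIIJIIJIIJIIJIIJ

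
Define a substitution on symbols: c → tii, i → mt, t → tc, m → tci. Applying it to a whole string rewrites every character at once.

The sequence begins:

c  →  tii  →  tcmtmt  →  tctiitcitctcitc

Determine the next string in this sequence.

tctiitcmtmttctiimttctiitctiimttctii

Applying the rule to each of the 15 symbols of tctiitcitctcitc gives the pieces tc tii tc mt mt tc tii mt tc tii tc tii mt tc tii, which concatenate to the answer.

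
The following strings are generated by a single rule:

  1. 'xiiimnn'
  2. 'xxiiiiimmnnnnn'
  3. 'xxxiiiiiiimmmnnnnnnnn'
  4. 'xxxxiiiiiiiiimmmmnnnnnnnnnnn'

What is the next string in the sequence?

Term n consists of n x's, followed by 2n+1 i's, followed by n m's, followed by 3n-1 n's (n = 1, 2, …).
At n = 5 the blocks have lengths 5, 11, 5, 14.

xxxxxiiiiiiiiiiimmmmmnnnnnnnnnnnnnn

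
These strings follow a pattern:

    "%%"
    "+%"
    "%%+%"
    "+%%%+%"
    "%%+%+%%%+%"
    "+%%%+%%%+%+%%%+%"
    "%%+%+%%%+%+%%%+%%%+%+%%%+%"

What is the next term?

+%%%+%%%+%+%%%+%%%+%+%%%+%+%%%+%%%+%+%%%+%

Each term (from the third on) is the two preceding terms concatenated in order: term 3 = %%·+% = %%+%.
So term 8 is +%%%+%%%+%+%%%+%·%%+%+%%%+%+%%%+%%%+%+%%%+%.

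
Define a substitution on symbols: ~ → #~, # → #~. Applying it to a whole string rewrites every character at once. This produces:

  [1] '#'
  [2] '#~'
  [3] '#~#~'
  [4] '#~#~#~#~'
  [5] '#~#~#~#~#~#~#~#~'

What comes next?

Rewriting the 16 symbols of #~#~#~#~#~#~#~#~ one by one yields #~ #~ #~ #~ #~ #~ #~ #~ #~ #~ #~ #~ #~ #~ #~ #~; concatenated:

#~#~#~#~#~#~#~#~#~#~#~#~#~#~#~#~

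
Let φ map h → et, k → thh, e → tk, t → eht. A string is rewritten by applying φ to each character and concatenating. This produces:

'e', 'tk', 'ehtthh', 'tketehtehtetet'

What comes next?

ehtthhtkehttketehttketehttkehttkeht

φ(tketehtehtetet) expands symbol-by-symbol to eht thh tk eht tk et eht tk et eht tk eht tk eht; joining the 14 pieces gives the next term.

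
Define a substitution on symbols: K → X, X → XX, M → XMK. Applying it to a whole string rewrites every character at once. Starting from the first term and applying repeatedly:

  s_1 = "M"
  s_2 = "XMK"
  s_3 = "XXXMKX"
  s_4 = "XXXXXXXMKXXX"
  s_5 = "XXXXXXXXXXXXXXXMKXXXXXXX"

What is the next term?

Rewriting the 24 symbols of XXXXXXXXXXXXXXXMKXXXXXXX one by one yields XX XX XX XX XX XX XX XX XX XX XX XX XX XX XX XMK X XX XX XX XX XX XX XX; concatenated:

XXXXXXXXXXXXXXXXXXXXXXXXXXXXXXXMKXXXXXXXXXXXXXXX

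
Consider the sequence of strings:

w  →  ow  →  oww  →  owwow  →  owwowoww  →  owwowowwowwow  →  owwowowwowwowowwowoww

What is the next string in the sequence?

From term 3 onward, concatenate the last term with the second-to-last: ow·w = oww, oww·ow = owwow, …
So term 8 is owwowowwowwowowwowoww·owwowowwowwow.

owwowowwowwowowwowowwowwowowwowwow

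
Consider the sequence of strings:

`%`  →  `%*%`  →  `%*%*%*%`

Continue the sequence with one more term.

%*%*%*%*%*%*%*%

Every step duplicates the string with '*' between the halves.
One more doubling of %*%*%*% gives the answer.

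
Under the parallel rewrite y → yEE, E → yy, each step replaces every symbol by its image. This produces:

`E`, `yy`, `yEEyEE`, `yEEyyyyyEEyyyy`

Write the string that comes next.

Applying the rule to each of the 14 symbols of yEEyyyyyEEyyyy gives the pieces yEE yy yy yEE yEE yEE yEE yEE yy yy yEE yEE yEE yEE, which concatenate to the answer.

yEEyyyyyEEyEEyEEyEEyEEyyyyyEEyEEyEEyEE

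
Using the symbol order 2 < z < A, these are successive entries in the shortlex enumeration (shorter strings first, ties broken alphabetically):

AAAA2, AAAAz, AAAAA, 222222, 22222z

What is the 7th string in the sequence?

Advancing 2 positions from 22222z through 22222z → 22222A reaches term 7.

2222z2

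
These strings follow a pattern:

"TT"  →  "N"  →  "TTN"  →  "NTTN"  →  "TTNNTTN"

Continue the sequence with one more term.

Each term (from the third on) is the two preceding terms concatenated in order: term 3 = TT·N = TTN.
Continuing: NTTN · TTNNTTN gives term 6.

NTTNTTNNTTN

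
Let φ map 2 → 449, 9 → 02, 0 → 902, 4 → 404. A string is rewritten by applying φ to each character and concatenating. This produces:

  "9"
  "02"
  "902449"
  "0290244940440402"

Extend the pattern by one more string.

Rewriting the 16 symbols of 0290244940440402 one by one yields 902 449 02 902 449 404 404 02 404 902 404 404 902 404 902 449; concatenated:

9024490290244940440402404902404404902404902449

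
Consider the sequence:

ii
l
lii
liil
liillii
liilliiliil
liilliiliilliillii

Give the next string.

From term 3 onward, concatenate the last term with the second-to-last: l·ii = lii, lii·l = liil, …
Continuing: liilliiliilliillii · liilliiliil gives term 8.

liilliiliilliilliiliilliiliil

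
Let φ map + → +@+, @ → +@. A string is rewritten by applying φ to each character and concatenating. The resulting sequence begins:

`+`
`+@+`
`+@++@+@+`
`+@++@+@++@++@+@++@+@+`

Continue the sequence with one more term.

Rewriting the 21 symbols of +@++@+@++@++@+@++@+@+ one by one yields +@+ +@ +@+ +@+ +@ +@+ +@ +@+ +@+ +@ +@+ +@+ +@ +@+ +@ +@+ +@+ +@ +@+ +@ +@+; concatenated:

+@++@+@++@++@+@++@+@++@++@+@++@++@+@++@+@++@++@+@++@+@+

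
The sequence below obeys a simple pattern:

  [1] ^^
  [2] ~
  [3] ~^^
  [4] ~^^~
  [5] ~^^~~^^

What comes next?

~^^~~^^~^^~

This is a Fibonacci-style word recurrence s(k) = s(k−1)·s(k−2): e.g. ~·^^ = ~^^.
The next term joins ~^^~~^^ and ~^^~.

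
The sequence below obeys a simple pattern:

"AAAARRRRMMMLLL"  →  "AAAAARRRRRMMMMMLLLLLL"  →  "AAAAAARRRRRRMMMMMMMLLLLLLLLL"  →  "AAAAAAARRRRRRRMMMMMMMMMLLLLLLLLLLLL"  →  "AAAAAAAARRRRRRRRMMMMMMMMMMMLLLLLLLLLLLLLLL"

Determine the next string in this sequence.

Reading off run lengths: A runs 4, 5, 6, 7, 8; R runs 4, 5, 6, 7, 8; M runs 3, 5, 7, 9, 11; L runs 3, 6, 9, 12, 15 — each is linear in n (n = 1, 2, …).
At n = 6 the blocks have lengths 9, 9, 13, 18.

AAAAAAAAARRRRRRRRRMMMMMMMMMMMMMLLLLLLLLLLLLLLLLLL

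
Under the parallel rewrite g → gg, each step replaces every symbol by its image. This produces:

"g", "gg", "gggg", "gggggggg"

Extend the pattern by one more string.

gggggggggggggggg

Expanding gggggggg: g→gg, g→gg, g→gg, g→gg, g→gg, g→gg, g→gg, g→gg. Concatenated: gg gg gg gg gg gg gg gg.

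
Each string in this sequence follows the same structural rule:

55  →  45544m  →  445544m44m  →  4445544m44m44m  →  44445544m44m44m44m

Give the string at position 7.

4444445544m44m44m44m44m44m

s(k+1) = 4·s(k)·44m, so each term gains 4 as a prefix and 44m as a suffix.
From 44445544m44m44m44m, 2 further steps: 44445544m44m44m44m → 444445544m44m44m44m44m → (answer).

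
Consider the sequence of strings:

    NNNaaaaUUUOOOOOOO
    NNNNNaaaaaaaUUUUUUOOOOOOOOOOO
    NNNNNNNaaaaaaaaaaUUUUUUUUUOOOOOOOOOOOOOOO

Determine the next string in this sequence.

Reading off run lengths: N runs 3, 5, 7; a runs 4, 7, 10; U runs 3, 6, 9; O runs 7, 11, 15 — each is linear in n (n = 1, 2, …).
At n = 4 the blocks have lengths 9, 13, 12, 19.

NNNNNNNNNaaaaaaaaaaaaaUUUUUUUUUUUUOOOOOOOOOOOOOOOOOOO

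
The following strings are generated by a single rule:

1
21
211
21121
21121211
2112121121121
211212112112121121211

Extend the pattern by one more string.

2112121121121211212112112121121121

This is a Fibonacci-style word recurrence s(k) = s(k−1)·s(k−2): e.g. 21·1 = 211.
Continuing: 211212112112121121211 · 2112121121121 gives term 8.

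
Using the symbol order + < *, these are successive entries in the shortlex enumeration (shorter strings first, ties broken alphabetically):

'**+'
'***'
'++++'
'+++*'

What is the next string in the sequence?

Find the rightmost character of +++* below *, bump it to the next letter, and reset everything to its right to +.

++*+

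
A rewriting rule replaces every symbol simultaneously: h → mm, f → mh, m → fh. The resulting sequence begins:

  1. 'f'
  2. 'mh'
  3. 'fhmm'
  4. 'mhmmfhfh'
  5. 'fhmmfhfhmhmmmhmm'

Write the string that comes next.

Rewriting the 16 symbols of fhmmfhfhmhmmmhmm one by one yields mh mm fh fh mh mm mh mm fh mm fh fh fh mm fh fh; concatenated:

mhmmfhfhmhmmmhmmfhmmfhfhfhmmfhfh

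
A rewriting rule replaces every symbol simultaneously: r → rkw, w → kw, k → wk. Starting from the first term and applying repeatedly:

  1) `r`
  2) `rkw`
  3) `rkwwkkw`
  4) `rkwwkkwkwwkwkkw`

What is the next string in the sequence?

rkwwkkwkwwkwkkwwkkwkwwkkwwkwkkw

Applying the rule to each of the 15 symbols of rkwwkkwkwwkwkkw gives the pieces rkw wk kw kw wk wk kw wk kw kw wk kw wk wk kw, which concatenate to the answer.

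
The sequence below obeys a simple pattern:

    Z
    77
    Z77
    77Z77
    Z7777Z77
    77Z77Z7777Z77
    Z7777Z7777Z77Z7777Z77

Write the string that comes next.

Each term (from the third on) is the two preceding terms concatenated in order: term 3 = Z·77 = Z77.
The next term joins 77Z77Z7777Z77 and Z7777Z7777Z77Z7777Z77.

77Z77Z7777Z77Z7777Z7777Z77Z7777Z77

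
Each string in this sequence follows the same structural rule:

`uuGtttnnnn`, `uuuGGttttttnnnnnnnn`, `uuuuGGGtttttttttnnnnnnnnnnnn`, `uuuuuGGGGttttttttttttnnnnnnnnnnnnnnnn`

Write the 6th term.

uuuuuuuGGGGGGttttttttttttttttttnnnnnnnnnnnnnnnnnnnnnnnn

The n-th term is n+1 u's then n G's then 3n t's then 4n n's (n = 1, 2, …).
At n = 6 the blocks have lengths 7, 6, 18, 24.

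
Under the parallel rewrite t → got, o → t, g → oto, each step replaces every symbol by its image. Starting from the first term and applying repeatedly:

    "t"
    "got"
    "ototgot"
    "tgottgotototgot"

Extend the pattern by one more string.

Rewriting the 15 symbols of tgottgotototgot one by one yields got oto t got got oto t got t got t got oto t got; concatenated:

gotototgotgotototgottgottgotototgot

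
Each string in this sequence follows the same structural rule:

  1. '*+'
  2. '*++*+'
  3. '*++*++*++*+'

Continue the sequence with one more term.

*++*++*++*++*++*++*++*+

Every step duplicates the string with '+' between the halves.
One more doubling of *++*++*++*+ gives the answer.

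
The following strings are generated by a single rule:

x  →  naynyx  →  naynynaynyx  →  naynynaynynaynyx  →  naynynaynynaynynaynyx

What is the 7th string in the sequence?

naynynaynynaynynaynynaynynaynyx

Every step adds nayny at the front: s(k+1) = nayny·s(k).
From naynynaynynaynynaynyx, 2 further steps: naynynaynynaynynaynyx → naynynaynynaynynaynynaynyx → (answer).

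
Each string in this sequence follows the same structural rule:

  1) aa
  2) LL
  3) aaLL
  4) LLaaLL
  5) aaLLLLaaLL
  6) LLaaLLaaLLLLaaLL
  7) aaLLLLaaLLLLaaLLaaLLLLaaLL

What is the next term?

This is a Fibonacci-style word recurrence s(k) = s(k−2)·s(k−1): e.g. aa·LL = aaLL.
The next term joins LLaaLLaaLLLLaaLL and aaLLLLaaLLLLaaLLaaLLLLaaLL.

LLaaLLaaLLLLaaLLaaLLLLaaLLLLaaLLaaLLLLaaLL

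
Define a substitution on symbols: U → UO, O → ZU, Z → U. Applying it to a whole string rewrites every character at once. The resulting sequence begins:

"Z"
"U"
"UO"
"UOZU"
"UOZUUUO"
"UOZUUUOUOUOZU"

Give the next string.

φ(UOZUUUOUOUOZU) expands symbol-by-symbol to UO ZU U UO UO UO ZU UO ZU UO ZU U UO; joining the 13 pieces gives the next term.

UOZUUUOUOUOZUUOZUUOZUUUO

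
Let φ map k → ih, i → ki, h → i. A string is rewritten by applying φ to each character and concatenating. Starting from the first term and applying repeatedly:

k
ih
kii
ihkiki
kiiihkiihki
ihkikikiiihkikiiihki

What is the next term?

Rewriting the 20 symbols of ihkikikiiihkikiiihki one by one yields ki i ih ki ih ki ih ki ki ki i ih ki ih ki ki ki i ih ki; concatenated:

kiiihkiihkiihkikikiiihkiihkikikiiihki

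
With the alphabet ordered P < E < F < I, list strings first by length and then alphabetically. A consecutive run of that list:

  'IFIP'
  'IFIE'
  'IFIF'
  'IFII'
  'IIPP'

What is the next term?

The successor of IIPP increments the rightmost position that isn't already I and resets every position after it to P.

IIPE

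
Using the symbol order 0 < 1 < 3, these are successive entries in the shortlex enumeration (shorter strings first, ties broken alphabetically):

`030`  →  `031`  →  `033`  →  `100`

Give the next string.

Treat 100 as a base-3 numeral over the given alphabet and add one, carrying through any trailing 3's.

101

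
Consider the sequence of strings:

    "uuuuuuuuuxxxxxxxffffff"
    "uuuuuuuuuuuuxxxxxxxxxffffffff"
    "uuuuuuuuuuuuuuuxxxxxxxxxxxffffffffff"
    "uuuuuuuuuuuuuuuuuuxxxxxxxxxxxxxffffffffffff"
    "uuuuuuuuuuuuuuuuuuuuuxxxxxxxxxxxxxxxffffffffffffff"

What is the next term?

uuuuuuuuuuuuuuuuuuuuuuuuxxxxxxxxxxxxxxxxxffffffffffffffff

Reading off run lengths: u runs 9, 12, 15, 18, 21; x runs 7, 9, 11, 13, 15; f runs 6, 8, 10, 12, 14 — each is linear in n, where the shown terms are n = 3, 4, 5, 6, 7.
At n = 8 the blocks have lengths 24, 17, 16.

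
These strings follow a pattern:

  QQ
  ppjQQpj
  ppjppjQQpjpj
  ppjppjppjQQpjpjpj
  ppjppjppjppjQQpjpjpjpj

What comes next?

s(k+1) = ppj·s(k)·pj, so each term gains ppj as a prefix and pj as a suffix.
Applying this once more to ppjppjppjppjQQpjpjpjpj:

ppjppjppjppjppjQQpjpjpjpjpj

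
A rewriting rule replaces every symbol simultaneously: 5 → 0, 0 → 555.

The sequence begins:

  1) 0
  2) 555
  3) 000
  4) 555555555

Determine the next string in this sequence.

Rewriting each symbol of 555555555: 5→0, 5→0, 5→0, 5→0, 5→0, 5→0, 5→0, 5→0, 5→0, which concatenates to 0 0 0 0 0 0 0 0 0.

000000000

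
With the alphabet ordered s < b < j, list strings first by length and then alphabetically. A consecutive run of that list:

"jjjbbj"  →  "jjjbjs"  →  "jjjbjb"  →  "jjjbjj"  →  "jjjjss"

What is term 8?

Stepping forward 3 times from jjjjss: jjjjss → jjjjsb → jjjjsj, then the target.

jjjjbs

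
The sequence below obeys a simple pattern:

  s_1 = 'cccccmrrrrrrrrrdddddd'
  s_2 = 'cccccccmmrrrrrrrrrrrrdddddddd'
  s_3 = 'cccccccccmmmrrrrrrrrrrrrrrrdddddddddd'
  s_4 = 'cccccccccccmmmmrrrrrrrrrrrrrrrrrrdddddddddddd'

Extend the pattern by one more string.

Each string has the form c^{2n+1} m^{n-1} r^{3n+3} d^{2n+2}, where the shown terms are n = 2, 3, 4, 5.
For the next term, n = 6, so the run lengths are 13, 5, 21, 14.

cccccccccccccmmmmmrrrrrrrrrrrrrrrrrrrrrdddddddddddddd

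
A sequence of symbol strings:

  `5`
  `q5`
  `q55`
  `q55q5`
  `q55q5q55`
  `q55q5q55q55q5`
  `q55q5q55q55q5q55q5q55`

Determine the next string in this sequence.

Each term (from the third on) is the previous term followed by the one before it: term 3 = q5·5 = q55.
The next term joins q55q5q55q55q5q55q5q55 and q55q5q55q55q5.

q55q5q55q55q5q55q5q55q55q5q55q55q5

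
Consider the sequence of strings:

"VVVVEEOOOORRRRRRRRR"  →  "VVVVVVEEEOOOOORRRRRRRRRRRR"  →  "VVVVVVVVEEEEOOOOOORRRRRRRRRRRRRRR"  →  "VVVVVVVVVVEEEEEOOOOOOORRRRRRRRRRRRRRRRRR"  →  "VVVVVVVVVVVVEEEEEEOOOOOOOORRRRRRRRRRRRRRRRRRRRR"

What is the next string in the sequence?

Term n consists of 2n V's, followed by n E's, followed by n+2 O's, followed by 3n+3 R's, where the shown terms are n = 2, 3, 4, 5, 6.
At n = 7 the blocks have lengths 14, 7, 9, 24.

VVVVVVVVVVVVVVEEEEEEEOOOOOOOOORRRRRRRRRRRRRRRRRRRRRRRR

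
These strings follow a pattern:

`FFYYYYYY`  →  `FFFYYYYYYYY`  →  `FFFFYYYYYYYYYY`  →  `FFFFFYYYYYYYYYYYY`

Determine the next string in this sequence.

FFFFFFYYYYYYYYYYYYYY

Term n consists of n-1 F's, followed by 2n Y's, where the shown terms are n = 3, 4, 5, 6.
Setting n = 7 gives 6, 14 characters in each block.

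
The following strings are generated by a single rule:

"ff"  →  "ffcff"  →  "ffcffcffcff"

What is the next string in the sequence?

Each string is two copies of the previous one joined by 'c'.
Doubling ffcffcffcff with 'c' between the halves:

ffcffcffcffcffcffcffcff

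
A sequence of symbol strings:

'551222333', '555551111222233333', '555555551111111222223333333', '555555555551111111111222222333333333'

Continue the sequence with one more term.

Reading off run lengths: 5 runs 2, 5, 8, 11; 1 runs 1, 4, 7, 10; 2 runs 3, 4, 5, 6; 3 runs 3, 5, 7, 9 — each is linear in n (n = 1, 2, …).
At n = 5 the blocks have lengths 14, 13, 7, 11.

555555555555551111111111111222222233333333333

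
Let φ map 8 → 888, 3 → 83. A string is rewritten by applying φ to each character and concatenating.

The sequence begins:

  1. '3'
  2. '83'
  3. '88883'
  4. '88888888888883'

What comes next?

Rewriting the 14 symbols of 88888888888883 one by one yields 888 888 888 888 888 888 888 888 888 888 888 888 888 83; concatenated:

88888888888888888888888888888888888888883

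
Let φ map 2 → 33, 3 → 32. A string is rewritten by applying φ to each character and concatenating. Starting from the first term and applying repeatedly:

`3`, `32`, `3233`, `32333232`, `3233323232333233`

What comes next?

Replace each of the 16 characters of 3233323232333233 in place — 32 33 32 32 32 33 32 33 32 33 32 32 32 33 32 32 — and concatenate.

32333232323332333233323232333232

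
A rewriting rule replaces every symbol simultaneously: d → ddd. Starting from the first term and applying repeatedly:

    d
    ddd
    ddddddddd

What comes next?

ddddddddddddddddddddddddddd

Rewriting each symbol of ddddddddd: d→ddd, d→ddd, d→ddd, d→ddd, d→ddd, d→ddd, d→ddd, d→ddd, d→ddd, which concatenates to ddd ddd ddd ddd ddd ddd ddd ddd ddd.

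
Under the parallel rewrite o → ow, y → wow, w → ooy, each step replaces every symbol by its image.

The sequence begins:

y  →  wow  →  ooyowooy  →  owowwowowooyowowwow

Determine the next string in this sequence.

owooyowooyooyowooyowooyowowwowowooyowooyooyowooy

Applying the rule to each of the 19 symbols of owowwowowooyowowwow gives the pieces ow ooy ow ooy ooy ow ooy ow ooy ow ow wow ow ooy ow ooy ooy ow ooy, which concatenate to the answer.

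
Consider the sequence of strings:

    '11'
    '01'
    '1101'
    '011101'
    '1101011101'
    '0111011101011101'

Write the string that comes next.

11010111010111011101011101

This is a Fibonacci-style word recurrence s(k) = s(k−2)·s(k−1): e.g. 11·01 = 1101.
So term 7 is 1101011101·0111011101011101.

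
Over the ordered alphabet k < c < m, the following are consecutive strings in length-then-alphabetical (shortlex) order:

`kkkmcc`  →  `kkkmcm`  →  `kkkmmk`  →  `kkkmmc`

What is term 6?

Stepping forward 2 times from kkkmmc: kkkmmc → kkkmmm, then the target.

kkckkk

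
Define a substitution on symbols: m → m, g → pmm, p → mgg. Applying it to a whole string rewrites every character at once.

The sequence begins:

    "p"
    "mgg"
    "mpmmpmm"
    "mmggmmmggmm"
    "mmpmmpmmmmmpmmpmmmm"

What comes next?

mmmggmmmggmmmmmmggmmmggmmmm

Replace each of the 19 characters of mmpmmpmmmmmpmmpmmmm in place — m m mgg m m mgg m m m m m mgg m m mgg m m m m — and concatenate.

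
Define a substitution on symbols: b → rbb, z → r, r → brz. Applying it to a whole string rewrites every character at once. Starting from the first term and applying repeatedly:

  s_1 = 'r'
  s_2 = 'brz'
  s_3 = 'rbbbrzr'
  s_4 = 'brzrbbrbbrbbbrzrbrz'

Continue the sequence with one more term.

Rewriting the 19 symbols of brzrbbrbbrbbbrzrbrz one by one yields rbb brz r brz rbb rbb brz rbb rbb brz rbb rbb rbb brz r brz rbb brz r; concatenated:

rbbbrzrbrzrbbrbbbrzrbbrbbbrzrbbrbbrbbbrzrbrzrbbbrzr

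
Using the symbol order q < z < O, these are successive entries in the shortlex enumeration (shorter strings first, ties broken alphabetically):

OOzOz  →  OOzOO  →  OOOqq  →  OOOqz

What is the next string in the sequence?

OOOqO

Treat OOOqz as a base-3 numeral over the given alphabet and add one, carrying through any trailing O's.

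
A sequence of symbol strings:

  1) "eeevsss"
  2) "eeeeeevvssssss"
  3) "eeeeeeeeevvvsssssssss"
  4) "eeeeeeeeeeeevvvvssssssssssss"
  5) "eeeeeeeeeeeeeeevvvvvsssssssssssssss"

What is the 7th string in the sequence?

Term n consists of 3n e's, followed by n v's, followed by 3n s's (n = 1, 2, …).
For term 7, n = 7, so the run lengths are 21, 7, 21.

eeeeeeeeeeeeeeeeeeeeevvvvvvvsssssssssssssssssssss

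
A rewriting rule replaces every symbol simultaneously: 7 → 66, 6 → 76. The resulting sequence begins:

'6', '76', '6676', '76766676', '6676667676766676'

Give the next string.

Applying the rule to each of the 16 symbols of 6676667676766676 gives the pieces 76 76 66 76 76 76 66 76 66 76 66 76 76 76 66 76, which concatenate to the answer.

76766676767666766676667676766676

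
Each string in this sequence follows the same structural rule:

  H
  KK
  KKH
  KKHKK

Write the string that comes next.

KKHKKKKH

From term 3 onward, concatenate the last term with the second-to-last: KK·H = KKH, KKH·KK = KKHKK, …
Continuing: KKHKK · KKH gives term 5.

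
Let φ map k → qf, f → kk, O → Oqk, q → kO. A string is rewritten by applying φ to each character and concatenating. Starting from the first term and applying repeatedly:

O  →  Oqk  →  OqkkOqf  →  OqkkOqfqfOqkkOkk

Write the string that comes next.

Rewriting the 16 symbols of OqkkOqfqfOqkkOkk one by one yields Oqk kO qf qf Oqk kO kk kO kk Oqk kO qf qf Oqk qf qf; concatenated:

OqkkOqfqfOqkkOkkkOkkOqkkOqfqfOqkqfqf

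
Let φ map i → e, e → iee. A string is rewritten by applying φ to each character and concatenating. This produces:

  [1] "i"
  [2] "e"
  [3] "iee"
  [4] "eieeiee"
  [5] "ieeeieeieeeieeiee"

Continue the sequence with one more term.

eieeieeieeeieeieeeieeieeieeeieeieeeieeiee

Replace each of the 17 characters of ieeeieeieeeieeiee in place — e iee iee iee e iee iee e iee iee iee e iee iee e iee iee — and concatenate.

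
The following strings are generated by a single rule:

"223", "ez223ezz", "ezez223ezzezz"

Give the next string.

ezezez223ezzezzezz

Each term wraps the previous one in ez on the left and ezz on the right.
One more step from ezez223ezzezz gives the answer.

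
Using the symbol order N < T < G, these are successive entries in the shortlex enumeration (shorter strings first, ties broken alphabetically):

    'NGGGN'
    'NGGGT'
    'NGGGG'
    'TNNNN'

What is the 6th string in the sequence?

TNNNG

Continuing the enumeration 2 steps past TNNNN: TNNNN → TNNNT → (answer).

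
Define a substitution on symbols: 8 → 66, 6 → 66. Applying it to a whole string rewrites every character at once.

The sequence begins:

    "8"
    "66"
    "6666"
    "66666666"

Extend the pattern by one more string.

6666666666666666

Expanding 66666666: 6→66, 6→66, 6→66, 6→66, 6→66, 6→66, 6→66, 6→66. Concatenated: 66 66 66 66 66 66 66 66.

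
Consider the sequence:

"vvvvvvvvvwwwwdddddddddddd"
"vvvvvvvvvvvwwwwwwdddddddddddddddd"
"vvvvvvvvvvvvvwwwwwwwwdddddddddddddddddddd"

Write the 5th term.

vvvvvvvvvvvvvvvvvwwwwwwwwwwwwdddddddddddddddddddddddddddd

The n-th term is 2n+3 v's then 2n-2 w's then 4n d's, where the shown terms are n = 3, 4, 5.
Setting n = 7 gives 17, 12, 28 characters in each block.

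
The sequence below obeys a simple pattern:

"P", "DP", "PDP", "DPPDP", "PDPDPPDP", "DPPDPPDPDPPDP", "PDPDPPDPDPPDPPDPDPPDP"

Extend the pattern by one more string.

DPPDPPDPDPPDPPDPDPPDPDPPDPPDPDPPDP

Each term (from the third on) is the two preceding terms concatenated in order: term 3 = P·DP = PDP.
The next term joins DPPDPPDPDPPDP and PDPDPPDPDPPDPPDPDPPDP.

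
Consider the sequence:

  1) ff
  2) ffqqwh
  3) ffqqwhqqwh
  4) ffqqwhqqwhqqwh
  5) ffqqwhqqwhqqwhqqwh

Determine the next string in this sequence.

Every step adds qqwh to the end: s(k+1) = s(k)·qqwh.
One more step from ffqqwhqqwhqqwhqqwh gives the answer.

ffqqwhqqwhqqwhqqwhqqwh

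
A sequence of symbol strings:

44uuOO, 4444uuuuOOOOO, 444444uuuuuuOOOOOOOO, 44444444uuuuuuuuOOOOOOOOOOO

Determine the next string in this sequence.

Term n consists of 2n 4's, followed by 2n u's, followed by 3n-1 O's (n = 1, 2, …).
Setting n = 5 gives 10, 10, 14 characters in each block.

4444444444uuuuuuuuuuOOOOOOOOOOOOOO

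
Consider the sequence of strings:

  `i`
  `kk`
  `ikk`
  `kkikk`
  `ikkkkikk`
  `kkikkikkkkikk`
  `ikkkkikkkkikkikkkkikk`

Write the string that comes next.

Each term (from the third on) is the two preceding terms concatenated in order: term 3 = i·kk = ikk.
So term 8 is kkikkikkkkikk·ikkkkikkkkikkikkkkikk.

kkikkikkkkikkikkkkikkkkikkikkkkikk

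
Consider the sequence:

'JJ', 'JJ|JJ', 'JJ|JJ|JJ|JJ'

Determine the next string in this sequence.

s(k+1) = s(k)·|·s(k) — each term doubles the last with '|' between the halves.
One more doubling of JJ|JJ|JJ|JJ gives the answer.

JJ|JJ|JJ|JJ|JJ|JJ|JJ|JJ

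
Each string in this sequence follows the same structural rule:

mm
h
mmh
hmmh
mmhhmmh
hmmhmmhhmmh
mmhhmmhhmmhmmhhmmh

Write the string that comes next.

This is a Fibonacci-style word recurrence s(k) = s(k−2)·s(k−1): e.g. mm·h = mmh.
So term 8 is hmmhmmhhmmh·mmhhmmhhmmhmmhhmmh.

hmmhmmhhmmhmmhhmmhhmmhmmhhmmh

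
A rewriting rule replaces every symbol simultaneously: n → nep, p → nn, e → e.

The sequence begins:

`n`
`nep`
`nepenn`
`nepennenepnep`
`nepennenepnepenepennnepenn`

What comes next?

Applying the rule to each of the 26 symbols of nepennenepnepenepennnepenn gives the pieces nep e nn e nep nep e nep e nn nep e nn e nep e nn e nep nep nep e nn e nep nep, which concatenate to the answer.

nepennenepnepenepennnepennenepennenepnepnepennenepnep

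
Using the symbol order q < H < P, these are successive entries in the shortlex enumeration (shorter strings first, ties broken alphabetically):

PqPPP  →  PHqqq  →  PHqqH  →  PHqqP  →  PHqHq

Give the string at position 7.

PHqHP

Advancing 2 positions from PHqHq through PHqHq → PHqHH reaches term 7.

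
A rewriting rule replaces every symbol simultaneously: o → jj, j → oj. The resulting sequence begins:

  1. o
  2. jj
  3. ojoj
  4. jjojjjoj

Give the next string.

Expanding jjojjjoj: j→oj, j→oj, o→jj, j→oj, j→oj, j→oj, o→jj, j→oj. Concatenated: oj oj jj oj oj oj jj oj.

ojojjjojojojjjoj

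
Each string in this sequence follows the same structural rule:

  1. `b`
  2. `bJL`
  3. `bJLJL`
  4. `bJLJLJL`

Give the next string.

Each term is the previous one with JL appended.
Applying this once more to bJLJLJL:

bJLJLJLJL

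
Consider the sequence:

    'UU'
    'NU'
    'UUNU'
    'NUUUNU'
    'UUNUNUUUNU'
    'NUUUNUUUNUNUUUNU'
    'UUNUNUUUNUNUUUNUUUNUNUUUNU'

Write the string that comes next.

From term 3 onward, concatenate the second-to-last term with the last: UU·NU = UUNU, NU·UUNU = NUUUNU, …
So term 8 is NUUUNUUUNUNUUUNU·UUNUNUUUNUNUUUNUUUNUNUUUNU.

NUUUNUUUNUNUUUNUUUNUNUUUNUNUUUNUUUNUNUUUNU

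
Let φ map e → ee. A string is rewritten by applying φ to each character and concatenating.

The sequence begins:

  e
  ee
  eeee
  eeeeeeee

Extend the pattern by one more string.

Rewriting each symbol of eeeeeeee: e→ee, e→ee, e→ee, e→ee, e→ee, e→ee, e→ee, e→ee, which concatenates to ee ee ee ee ee ee ee ee.

eeeeeeeeeeeeeeee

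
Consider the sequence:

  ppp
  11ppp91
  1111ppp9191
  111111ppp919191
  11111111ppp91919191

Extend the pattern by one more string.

Each term wraps the previous one in 11 on the left and 91 on the right.
So the next term is 11·11111111ppp91919191·91.

1111111111ppp9191919191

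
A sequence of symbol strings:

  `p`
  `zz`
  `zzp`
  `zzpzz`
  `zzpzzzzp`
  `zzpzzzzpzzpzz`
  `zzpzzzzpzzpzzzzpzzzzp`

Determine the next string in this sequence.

zzpzzzzpzzpzzzzpzzzzpzzpzzzzpzzpzz

Each term (from the third on) is the previous term followed by the one before it: term 3 = zz·p = zzp.
Continuing: zzpzzzzpzzpzzzzpzzzzp · zzpzzzzpzzpzz gives term 8.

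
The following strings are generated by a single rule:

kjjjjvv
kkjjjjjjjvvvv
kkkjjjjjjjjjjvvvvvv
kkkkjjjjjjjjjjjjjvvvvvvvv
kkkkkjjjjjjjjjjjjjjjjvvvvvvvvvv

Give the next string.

kkkkkkjjjjjjjjjjjjjjjjjjjvvvvvvvvvvvv

Term n consists of n k's, followed by 3n+1 j's, followed by 2n v's (n = 1, 2, …).
Setting n = 6 gives 6, 19, 12 characters in each block.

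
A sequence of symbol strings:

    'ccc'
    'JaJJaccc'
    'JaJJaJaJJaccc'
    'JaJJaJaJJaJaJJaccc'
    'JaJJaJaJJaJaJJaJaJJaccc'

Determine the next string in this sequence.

The strings grow by a fixed prefix JaJJa each time.
So the next term is JaJJa·JaJJaJaJJaJaJJaJaJJaccc.

JaJJaJaJJaJaJJaJaJJaJaJJaccc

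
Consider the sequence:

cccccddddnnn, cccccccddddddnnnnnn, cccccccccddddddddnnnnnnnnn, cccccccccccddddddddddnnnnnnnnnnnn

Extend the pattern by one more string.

Each string has the form c^{2n+3} d^{2n+2} n^{3n} (n = 1, 2, …).
Setting n = 5 gives 13, 12, 15 characters in each block.

cccccccccccccddddddddddddnnnnnnnnnnnnnnn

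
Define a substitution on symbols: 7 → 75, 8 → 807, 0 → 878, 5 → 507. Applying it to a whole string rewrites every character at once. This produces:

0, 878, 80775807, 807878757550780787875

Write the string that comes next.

Rewriting the 21 symbols of 807878757550780787875 one by one yields 807 878 75 807 75 807 75 507 75 507 507 878 75 807 878 75 807 75 807 75 507; concatenated:

8078787580775807755077550750787875807878758077580775507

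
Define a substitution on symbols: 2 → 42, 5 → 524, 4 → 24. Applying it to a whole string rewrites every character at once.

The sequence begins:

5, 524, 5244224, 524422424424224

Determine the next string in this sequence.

Rewriting the 15 symbols of 524422424424224 one by one yields 524 42 24 24 42 42 24 42 24 24 42 24 42 42 24; concatenated:

5244224244242244224244224424224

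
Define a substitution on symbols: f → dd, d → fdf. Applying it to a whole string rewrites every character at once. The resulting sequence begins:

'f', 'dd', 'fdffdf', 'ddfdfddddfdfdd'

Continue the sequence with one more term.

fdffdfddfdfddfdffdffdffdfddfdfddfdffdf

φ(ddfdfddddfdfdd) expands symbol-by-symbol to fdf fdf dd fdf dd fdf fdf fdf fdf dd fdf dd fdf fdf; joining the 14 pieces gives the next term.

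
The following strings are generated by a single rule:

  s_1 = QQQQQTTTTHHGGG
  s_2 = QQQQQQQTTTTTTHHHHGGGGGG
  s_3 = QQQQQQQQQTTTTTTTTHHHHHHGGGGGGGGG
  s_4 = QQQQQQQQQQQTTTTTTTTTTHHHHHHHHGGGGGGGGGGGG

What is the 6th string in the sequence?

Term n consists of 2n+3 Q's, followed by 2n+2 T's, followed by 2n H's, followed by 3n G's (n = 1, 2, …).
For term 6, n = 6, so the run lengths are 15, 14, 12, 18.

QQQQQQQQQQQQQQQTTTTTTTTTTTTTTHHHHHHHHHHHHGGGGGGGGGGGGGGGGGG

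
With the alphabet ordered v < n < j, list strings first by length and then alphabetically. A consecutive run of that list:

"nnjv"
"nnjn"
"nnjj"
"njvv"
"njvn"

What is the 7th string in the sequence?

Stepping forward 2 times from njvn: njvn → njvj, then the target.

njnv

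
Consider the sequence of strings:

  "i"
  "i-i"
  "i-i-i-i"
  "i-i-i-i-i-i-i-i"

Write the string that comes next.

Every step duplicates the string with '-' between the halves.
So the next term is two copies of i-i-i-i-i-i-i-i with '-' between the halves.

i-i-i-i-i-i-i-i-i-i-i-i-i-i-i-i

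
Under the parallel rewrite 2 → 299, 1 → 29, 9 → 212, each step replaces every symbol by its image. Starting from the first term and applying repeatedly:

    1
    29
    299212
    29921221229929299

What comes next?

φ(29921221229929299) expands symbol-by-symbol to 299 212 212 299 29 299 299 29 299 299 212 212 299 212 299 212 212; joining the 17 pieces gives the next term.

2992122122992929929929299299212212299212299212212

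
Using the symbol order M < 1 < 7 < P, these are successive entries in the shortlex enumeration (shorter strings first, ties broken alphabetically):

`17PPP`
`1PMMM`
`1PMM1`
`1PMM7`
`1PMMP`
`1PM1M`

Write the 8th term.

Advancing 2 positions from 1PM1M through 1PM1M → 1PM11 reaches term 8.

1PM17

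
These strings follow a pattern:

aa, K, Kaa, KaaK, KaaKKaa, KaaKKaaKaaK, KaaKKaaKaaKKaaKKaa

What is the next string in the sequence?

KaaKKaaKaaKKaaKKaaKaaKKaaKaaK

This is a Fibonacci-style word recurrence s(k) = s(k−1)·s(k−2): e.g. K·aa = Kaa.
Continuing: KaaKKaaKaaKKaaKKaa · KaaKKaaKaaK gives term 8.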